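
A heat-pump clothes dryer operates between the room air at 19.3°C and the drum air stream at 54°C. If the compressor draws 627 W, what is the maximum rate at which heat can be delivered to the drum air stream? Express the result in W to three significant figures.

In absolute terms T_C = 292.45 K and T_H = 327.15 K, so ΔT = 34.70 K.
COP_Carnot = T_H/ΔT = 327.15/34.70 = 9.428.
Q̇_max = COP_Carnot × Ẇ = 9.428 × 627.0 W = 5911 W.

5910 W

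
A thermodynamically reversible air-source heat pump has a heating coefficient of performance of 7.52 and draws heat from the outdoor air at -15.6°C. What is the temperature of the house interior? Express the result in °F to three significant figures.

COP_HP = T_H/(T_H − T_C) rearranges to T_H = COP·T_C/(COP − 1).
With T_C = 257.55 K, T_H = 7.52 × 257.55/6.520 = 297.05 K.
Converting, 297.05 K = 75.02°F.

75.0 °F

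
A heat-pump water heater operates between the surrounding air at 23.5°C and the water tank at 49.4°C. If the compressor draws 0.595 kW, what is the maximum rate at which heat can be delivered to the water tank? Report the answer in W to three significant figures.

In absolute terms T_C = 296.65 K and T_H = 322.55 K, so ΔT = 25.90 K.
COP_Carnot = T_H/ΔT = 322.55/25.90 = 12.45.
Q̇_max = COP_Carnot × Ẇ = 12.45 × 0.5950 kW = 7.410 kW = 7410 W.

7410 W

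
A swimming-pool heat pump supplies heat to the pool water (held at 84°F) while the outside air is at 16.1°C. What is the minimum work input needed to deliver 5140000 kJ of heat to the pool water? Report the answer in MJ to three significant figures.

218 MJ

In absolute terms T_C = 289.25 K and T_H = 302.04 K, so ΔT = 12.79 K.
The reversible limit is COP_HP = T_H/ΔT = 23.62, so W_min = Q_H/COP = Q_H·ΔT/T_H.
W_min = 5140000 × 12.79/302.04 = 217600 kJ = 217.6 MJ.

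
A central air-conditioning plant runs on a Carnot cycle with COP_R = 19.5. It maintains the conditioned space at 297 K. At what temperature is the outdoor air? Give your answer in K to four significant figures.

COP_R = T_C/(T_H − T_C) gives T_H − T_C = T_C/COP.
With T_C = 297.00 K, T_H = 297.00 × (1 + 1/19.5) = 312.23 K.

312.2 K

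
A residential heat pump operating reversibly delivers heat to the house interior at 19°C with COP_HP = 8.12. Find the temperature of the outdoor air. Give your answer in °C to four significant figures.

-16.98 °C

COP_HP = T_H/(T_H − T_C) gives T_H − T_C = T_H/COP.
With T_H = 292.15 K, T_C = 292.15 × (1 − 1/8.12) = 256.17 K.
Converting, 256.17 K = -16.98°C.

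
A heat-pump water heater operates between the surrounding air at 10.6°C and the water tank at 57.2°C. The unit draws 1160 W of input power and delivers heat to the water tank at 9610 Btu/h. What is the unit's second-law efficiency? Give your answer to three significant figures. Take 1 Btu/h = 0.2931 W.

0.343

Converting, Q̇_H = 9610 Btu/h = 2817 W, so COP_actual = Q̇_H/Ẇ = 2817/1160 = 2.428.
In absolute terms T_C = 283.75 K and T_H = 330.35 K, so ΔT = 46.60 K.
COP_Carnot = T_H/ΔT = 330.35/46.60 = 7.089.
η_II = COP_actual/COP_Carnot = 2.428/7.089 = 0.3425.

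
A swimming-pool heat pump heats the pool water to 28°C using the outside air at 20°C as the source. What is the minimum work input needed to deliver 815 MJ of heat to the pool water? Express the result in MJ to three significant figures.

In absolute terms T_C = 293.15 K and T_H = 301.15 K, so ΔT = 8.000 K.
The reversible limit is COP_HP = T_H/ΔT = 37.64, so W_min = Q_H/COP = Q_H·ΔT/T_H.
W_min = 815.0 × 8.000/301.15 = 21.65 MJ.

21.7 MJ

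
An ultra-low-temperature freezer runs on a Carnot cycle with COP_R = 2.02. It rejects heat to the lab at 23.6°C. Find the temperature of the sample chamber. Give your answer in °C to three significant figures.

For a Carnot refrigerator COP_R = T_C/(T_H − T_C), so T_C = COP·T_H/(1 + COP).
With T_H = 296.75 K, T_C = 2.02 × 296.75/3.020 = 198.49 K.
Converting, 198.49 K = -74.66°C.

-74.7 °C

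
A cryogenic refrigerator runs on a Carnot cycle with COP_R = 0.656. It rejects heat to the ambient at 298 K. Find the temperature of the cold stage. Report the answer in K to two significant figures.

For a Carnot refrigerator COP_R = T_C/(T_H − T_C), so T_C = COP·T_H/(1 + COP).
With T_H = 298.00 K, T_C = 0.656 × 298.00/1.656 = 118.05 K.

120 K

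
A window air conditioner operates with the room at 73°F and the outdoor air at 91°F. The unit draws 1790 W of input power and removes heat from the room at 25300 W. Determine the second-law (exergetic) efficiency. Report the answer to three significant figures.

0.478

COP_actual = Q̇_C/Ẇ = 25300/1790 = 14.13.
In absolute terms T_C = 295.93 K and T_H = 305.93 K, so ΔT = 10.00 K.
COP_Carnot = T_C/ΔT = 295.93/10.00 = 29.59.
η_II = COP_actual/COP_Carnot = 14.13/29.59 = 0.4776.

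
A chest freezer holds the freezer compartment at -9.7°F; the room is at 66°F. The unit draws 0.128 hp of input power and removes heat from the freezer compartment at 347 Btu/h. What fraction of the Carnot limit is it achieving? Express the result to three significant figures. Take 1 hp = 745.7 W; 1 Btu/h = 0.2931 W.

0.179

Converting, Q̇_C = 347.0 Btu/h = 0.1364 hp, so COP_actual = Q̇_C/Ẇ = 0.1364/0.1280 = 1.066.
In absolute terms T_C = 249.98 K and T_H = 292.04 K, so ΔT = 42.06 K.
COP_Carnot = T_C/ΔT = 249.98/42.06 = 5.944.
η_II = COP_actual/COP_Carnot = 1.066/5.944 = 0.1793.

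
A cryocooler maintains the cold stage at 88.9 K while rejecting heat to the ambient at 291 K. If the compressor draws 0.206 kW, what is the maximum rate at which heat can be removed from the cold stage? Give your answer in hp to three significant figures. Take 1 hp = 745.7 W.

0.122 hp

The reservoir spacing is ΔT = 291 − 88.9 = 202.1 K.
COP_Carnot = T_C/ΔT = 88.90/202.1 = 0.4399.
Q̇_max = COP_Carnot × Ẇ = 0.4399 × 0.2060 kW = 0.09062 kW = 0.1215 hp.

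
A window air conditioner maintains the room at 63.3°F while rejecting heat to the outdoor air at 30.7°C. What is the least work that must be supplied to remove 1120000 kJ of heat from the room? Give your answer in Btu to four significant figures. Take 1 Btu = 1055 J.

48640 Btu

In absolute terms T_C = 290.54 K and T_H = 303.85 K, so ΔT = 13.31 K.
The reversible limit is COP_R = T_C/ΔT = 21.83, so W_min = Q_C/COP = Q_C·ΔT/T_C.
W_min = 1120000 × 13.31/290.54 = 51310 kJ = 48640 Btu.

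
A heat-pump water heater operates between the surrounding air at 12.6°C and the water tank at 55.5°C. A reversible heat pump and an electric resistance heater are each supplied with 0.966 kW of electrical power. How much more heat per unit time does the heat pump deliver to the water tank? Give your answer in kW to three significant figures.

6.43 kW

In absolute terms T_C = 285.75 K and T_H = 328.65 K, so ΔT = 42.90 K.
COP_Carnot = T_H/ΔT = 328.65/42.90 = 7.661.
The heat pump delivers Q̇_H = COP × Ẇ = 7.400 kW; the resistance heater delivers Ẇ = 0.9660 kW.
Extra = (COP − 1)·Ẇ = 6.434 kW.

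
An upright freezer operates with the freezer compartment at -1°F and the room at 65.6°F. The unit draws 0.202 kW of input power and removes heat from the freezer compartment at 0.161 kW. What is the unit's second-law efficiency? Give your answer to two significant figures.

0.12

COP_actual = Q̇_C/Ẇ = 0.1610/0.2020 = 0.7970.
In absolute terms T_C = 254.82 K and T_H = 291.82 K, so ΔT = 37.00 K.
COP_Carnot = T_C/ΔT = 254.82/37.00 = 6.887.
η_II = COP_actual/COP_Carnot = 0.7970/6.887 = 0.1157.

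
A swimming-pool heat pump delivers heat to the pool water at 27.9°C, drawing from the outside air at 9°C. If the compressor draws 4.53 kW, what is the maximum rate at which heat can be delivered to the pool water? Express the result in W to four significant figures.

In absolute terms T_C = 282.15 K and T_H = 301.05 K, so ΔT = 18.90 K.
COP_Carnot = T_H/ΔT = 301.05/18.90 = 15.93.
Q̇_max = COP_Carnot × Ẇ = 15.93 × 4.530 kW = 72.16 kW = 72160 W.

72160 W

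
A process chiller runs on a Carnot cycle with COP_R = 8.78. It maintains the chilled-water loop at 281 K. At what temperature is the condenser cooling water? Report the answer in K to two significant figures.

310 K

COP_R = T_C/(T_H − T_C) gives T_H − T_C = T_C/COP.
With T_C = 281.00 K, T_H = 281.00 × (1 + 1/8.78) = 313.00 K.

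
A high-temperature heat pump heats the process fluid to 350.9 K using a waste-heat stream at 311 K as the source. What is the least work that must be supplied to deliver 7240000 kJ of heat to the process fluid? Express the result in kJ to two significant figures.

820000 kJ

The reservoir spacing is ΔT = 350.9 − 311 = 39.90 K.
The reversible limit is COP_HP = T_H/ΔT = 8.794, so W_min = Q_H/COP = Q_H·ΔT/T_H.
W_min = 7240000 × 39.90/350.90 = 823200 kJ.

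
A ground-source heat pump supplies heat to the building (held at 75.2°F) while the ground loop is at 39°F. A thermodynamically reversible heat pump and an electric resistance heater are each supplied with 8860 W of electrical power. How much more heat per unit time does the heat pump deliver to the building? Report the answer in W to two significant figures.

120000 W

In absolute terms T_C = 277.04 K and T_H = 297.15 K, so ΔT = 20.11 K.
COP_Carnot = T_H/ΔT = 297.15/20.11 = 14.78.
The heat pump delivers Q̇_H = COP × Ẇ = 130900 W; the resistance heater delivers Ẇ = 8860 W.
Extra = (COP − 1)·Ẇ = 122100 W.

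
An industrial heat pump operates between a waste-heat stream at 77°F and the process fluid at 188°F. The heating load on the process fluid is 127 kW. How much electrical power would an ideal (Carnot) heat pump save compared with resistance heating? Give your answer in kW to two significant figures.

In absolute terms T_C = 298.15 K and T_H = 359.82 K, so ΔT = 61.67 K.
COP_Carnot = T_H/ΔT = 359.82/61.67 = 5.835.
Resistance heating needs Ẇ_res = Q̇_H = 127.0 kW; the reversible heat pump needs only Ẇ_hp = Q̇_H/COP = 21.77 kW.
Saving = 127.0 − 21.77 = 105.2 kW.

110 kW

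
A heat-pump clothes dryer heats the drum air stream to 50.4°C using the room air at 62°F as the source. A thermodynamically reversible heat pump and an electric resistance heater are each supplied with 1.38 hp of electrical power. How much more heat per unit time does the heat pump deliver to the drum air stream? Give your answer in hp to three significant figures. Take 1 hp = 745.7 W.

11.9 hp

In absolute terms T_C = 289.82 K and T_H = 323.55 K, so ΔT = 33.73 K.
COP_Carnot = T_H/ΔT = 323.55/33.73 = 9.591.
The heat pump delivers Q̇_H = COP × Ẇ = 13.24 hp; the resistance heater delivers Ẇ = 1.380 hp.
Extra = (COP − 1)·Ẇ = 11.86 hp.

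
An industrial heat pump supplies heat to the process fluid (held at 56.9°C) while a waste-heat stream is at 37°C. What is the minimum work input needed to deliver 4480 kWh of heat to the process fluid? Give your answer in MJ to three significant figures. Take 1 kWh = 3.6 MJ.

In absolute terms T_C = 310.15 K and T_H = 330.05 K, so ΔT = 19.90 K.
The reversible limit is COP_HP = T_H/ΔT = 16.59, so W_min = Q_H/COP = Q_H·ΔT/T_H.
W_min = 4480 × 19.90/330.05 = 270.1 kWh = 972.4 MJ.

972 MJ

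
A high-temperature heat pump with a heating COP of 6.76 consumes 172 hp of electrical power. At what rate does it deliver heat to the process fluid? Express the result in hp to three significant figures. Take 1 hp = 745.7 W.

1160 hp

Q̇_H = COP_HP × Ẇ = 6.76 × 172.0 = 1163 hp.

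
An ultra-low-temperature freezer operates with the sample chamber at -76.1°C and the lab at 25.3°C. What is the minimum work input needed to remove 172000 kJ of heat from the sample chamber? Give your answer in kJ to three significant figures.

88500 kJ

In absolute terms T_C = 197.05 K and T_H = 298.45 K, so ΔT = 101.4 K.
The reversible limit is COP_R = T_C/ΔT = 1.943, so W_min = Q_C/COP = Q_C·ΔT/T_C.
W_min = 172000 × 101.4/197.05 = 88510 kJ.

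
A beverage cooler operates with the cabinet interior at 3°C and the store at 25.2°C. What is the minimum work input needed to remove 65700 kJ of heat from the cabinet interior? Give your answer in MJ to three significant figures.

5.28 MJ

In absolute terms T_C = 276.15 K and T_H = 298.35 K, so ΔT = 22.20 K.
The reversible limit is COP_R = T_C/ΔT = 12.44, so W_min = Q_C/COP = Q_C·ΔT/T_C.
W_min = 65700 × 22.20/276.15 = 5282 kJ = 5.282 MJ.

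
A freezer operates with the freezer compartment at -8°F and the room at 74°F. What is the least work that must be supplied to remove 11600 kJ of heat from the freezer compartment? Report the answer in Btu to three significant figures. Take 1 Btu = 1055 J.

In absolute terms T_C = 250.93 K and T_H = 296.48 K, so ΔT = 45.56 K.
The reversible limit is COP_R = T_C/ΔT = 5.508, so W_min = Q_C/COP = Q_C·ΔT/T_C.
W_min = 11600 × 45.56/250.93 = 2106 kJ = 1996 Btu.

2000 Btu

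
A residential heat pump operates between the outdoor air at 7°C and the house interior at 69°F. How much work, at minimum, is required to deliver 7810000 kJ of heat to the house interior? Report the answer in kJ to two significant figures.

In absolute terms T_C = 280.15 K and T_H = 293.71 K, so ΔT = 13.56 K.
The reversible limit is COP_HP = T_H/ΔT = 21.67, so W_min = Q_H/COP = Q_H·ΔT/T_H.
W_min = 7810000 × 13.56/293.71 = 360500 kJ.

360000 kJ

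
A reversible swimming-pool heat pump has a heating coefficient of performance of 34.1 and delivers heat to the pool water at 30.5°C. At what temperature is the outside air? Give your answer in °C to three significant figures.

COP_HP = T_H/(T_H − T_C) gives T_H − T_C = T_H/COP.
With T_H = 303.65 K, T_C = 303.65 × (1 − 1/34.1) = 294.75 K.
Converting, 294.75 K = 21.60°C.

21.6 °C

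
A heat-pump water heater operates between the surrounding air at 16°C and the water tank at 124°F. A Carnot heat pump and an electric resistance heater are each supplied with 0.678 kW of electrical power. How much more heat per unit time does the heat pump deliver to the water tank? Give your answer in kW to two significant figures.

5.6 kW

In absolute terms T_C = 289.15 K and T_H = 324.26 K, so ΔT = 35.11 K.
COP_Carnot = T_H/ΔT = 324.26/35.11 = 9.235.
The heat pump delivers Q̇_H = COP × Ẇ = 6.262 kW; the resistance heater delivers Ẇ = 0.6780 kW.
Extra = (COP − 1)·Ẇ = 5.584 kW.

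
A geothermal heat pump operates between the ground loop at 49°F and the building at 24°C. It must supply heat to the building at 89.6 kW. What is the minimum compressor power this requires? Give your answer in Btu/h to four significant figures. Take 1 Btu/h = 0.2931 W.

14970 Btu/h

In absolute terms T_C = 282.59 K and T_H = 297.15 K, so ΔT = 14.56 K.
COP_Carnot = T_H/ΔT = 297.15/14.56 = 20.41.
Ẇ_min = Q̇/COP_Carnot = 89.60/20.41 = 4.389 kW = 14970 Btu/h.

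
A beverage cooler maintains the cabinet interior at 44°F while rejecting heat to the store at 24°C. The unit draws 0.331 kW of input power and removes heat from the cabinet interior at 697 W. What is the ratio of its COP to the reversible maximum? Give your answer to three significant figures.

0.130

Converting, Q̇_C = 697.0 W = 0.6970 kW, so COP_actual = Q̇_C/Ẇ = 0.6970/0.3310 = 2.106.
In absolute terms T_C = 279.82 K and T_H = 297.15 K, so ΔT = 17.33 K.
COP_Carnot = T_C/ΔT = 279.82/17.33 = 16.14.
η_II = COP_actual/COP_Carnot = 2.106/16.14 = 0.1304.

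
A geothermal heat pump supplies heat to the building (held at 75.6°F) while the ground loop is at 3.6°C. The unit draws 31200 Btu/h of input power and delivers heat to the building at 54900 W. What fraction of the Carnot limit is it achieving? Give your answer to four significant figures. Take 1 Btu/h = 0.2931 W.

Converting, Q̇_H = 54900 W = 187300 Btu/h, so COP_actual = Q̇_H/Ẇ = 187300/31200 = 6.003.
In absolute terms T_C = 276.75 K and T_H = 297.37 K, so ΔT = 20.62 K.
COP_Carnot = T_H/ΔT = 297.37/20.62 = 14.42.
η_II = COP_actual/COP_Carnot = 6.003/14.42 = 0.4163.

0.4163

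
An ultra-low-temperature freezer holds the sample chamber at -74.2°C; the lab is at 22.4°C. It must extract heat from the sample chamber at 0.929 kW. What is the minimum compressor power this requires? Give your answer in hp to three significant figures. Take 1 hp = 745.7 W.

In absolute terms T_C = 198.95 K and T_H = 295.55 K, so ΔT = 96.60 K.
COP_Carnot = T_C/ΔT = 198.95/96.60 = 2.060.
Ẇ_min = Q̇/COP_Carnot = 0.9290/2.060 = 0.4511 kW = 0.6049 hp.

0.605 hp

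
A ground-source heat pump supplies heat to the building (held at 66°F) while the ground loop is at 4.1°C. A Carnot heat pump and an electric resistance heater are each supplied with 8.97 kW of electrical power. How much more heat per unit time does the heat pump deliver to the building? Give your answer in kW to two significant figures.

170 kW

In absolute terms T_C = 277.25 K and T_H = 292.04 K, so ΔT = 14.79 K.
COP_Carnot = T_H/ΔT = 292.04/14.79 = 19.75.
The heat pump delivers Q̇_H = COP × Ẇ = 177.1 kW; the resistance heater delivers Ẇ = 8.970 kW.
Extra = (COP − 1)·Ẇ = 168.2 kW.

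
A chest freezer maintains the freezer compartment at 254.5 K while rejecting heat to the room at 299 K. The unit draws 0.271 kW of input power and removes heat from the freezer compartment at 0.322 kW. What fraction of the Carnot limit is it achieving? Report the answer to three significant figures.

0.208

COP_actual = Q̇_C/Ẇ = 0.3220/0.2710 = 1.188.
The reservoir spacing is ΔT = 299 − 254.5 = 44.50 K.
COP_Carnot = T_C/ΔT = 254.50/44.50 = 5.719.
η_II = COP_actual/COP_Carnot = 1.188/5.719 = 0.2078.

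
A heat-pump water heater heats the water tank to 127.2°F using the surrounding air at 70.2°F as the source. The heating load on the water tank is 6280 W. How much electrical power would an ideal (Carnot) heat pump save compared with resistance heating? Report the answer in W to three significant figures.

5670 W

In absolute terms T_C = 294.37 K and T_H = 326.04 K, so ΔT = 31.67 K.
COP_Carnot = T_H/ΔT = 326.04/31.67 = 10.30.
Resistance heating needs Ẇ_res = Q̇_H = 6280 W; the reversible heat pump needs only Ẇ_hp = Q̇_H/COP = 609.9 W.
Saving = 6280 − 609.9 = 5670 W.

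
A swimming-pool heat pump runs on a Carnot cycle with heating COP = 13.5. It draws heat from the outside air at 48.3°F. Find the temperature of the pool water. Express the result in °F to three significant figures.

88.9 °F

COP_HP = T_H/(T_H − T_C) rearranges to T_H = COP·T_C/(COP − 1).
With T_C = 282.21 K, T_H = 13.5 × 282.21/12.50 = 304.78 K.
Converting, 304.78 K = 88.94°F.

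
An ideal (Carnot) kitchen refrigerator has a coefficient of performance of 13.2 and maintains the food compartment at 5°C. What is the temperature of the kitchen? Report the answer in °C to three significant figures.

26.1 °C

COP_R = T_C/(T_H − T_C) gives T_H − T_C = T_C/COP.
With T_C = 278.15 K, T_H = 278.15 × (1 + 1/13.2) = 299.22 K.
Converting, 299.22 K = 26.07°C.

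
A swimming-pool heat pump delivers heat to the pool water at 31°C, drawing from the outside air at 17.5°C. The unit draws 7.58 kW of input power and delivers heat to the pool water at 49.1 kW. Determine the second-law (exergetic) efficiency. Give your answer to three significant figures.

0.288

COP_actual = Q̇_H/Ẇ = 49.10/7.580 = 6.478.
In absolute terms T_C = 290.65 K and T_H = 304.15 K, so ΔT = 13.50 K.
COP_Carnot = T_H/ΔT = 304.15/13.50 = 22.53.
η_II = COP_actual/COP_Carnot = 6.478/22.53 = 0.2875.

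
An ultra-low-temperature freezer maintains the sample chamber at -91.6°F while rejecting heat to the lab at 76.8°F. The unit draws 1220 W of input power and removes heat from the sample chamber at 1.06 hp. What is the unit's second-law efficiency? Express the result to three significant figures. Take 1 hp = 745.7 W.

Converting, Q̇_C = 1.060 hp = 790.4 W, so COP_actual = Q̇_C/Ẇ = 790.4/1220 = 0.6479.
In absolute terms T_C = 204.48 K and T_H = 298.04 K, so ΔT = 93.56 K.
COP_Carnot = T_C/ΔT = 204.48/93.56 = 2.186.
η_II = COP_actual/COP_Carnot = 0.6479/2.186 = 0.2964.

0.296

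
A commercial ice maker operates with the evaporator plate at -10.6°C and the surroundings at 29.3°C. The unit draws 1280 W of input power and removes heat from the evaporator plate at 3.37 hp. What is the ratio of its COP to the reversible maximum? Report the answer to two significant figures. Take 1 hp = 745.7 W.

0.30

Converting, Q̇_C = 3.370 hp = 2513 W, so COP_actual = Q̇_C/Ẇ = 2513/1280 = 1.963.
In absolute terms T_C = 262.55 K and T_H = 302.45 K, so ΔT = 39.90 K.
COP_Carnot = T_C/ΔT = 262.55/39.90 = 6.580.
η_II = COP_actual/COP_Carnot = 1.963/6.580 = 0.2984.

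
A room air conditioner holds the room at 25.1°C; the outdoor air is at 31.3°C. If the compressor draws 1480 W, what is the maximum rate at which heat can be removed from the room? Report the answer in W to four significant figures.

In absolute terms T_C = 298.25 K and T_H = 304.45 K, so ΔT = 6.200 K.
COP_Carnot = T_C/ΔT = 298.25/6.200 = 48.10.
Q̇_max = COP_Carnot × Ẇ = 48.10 × 1480 W = 71200 W.

71200 W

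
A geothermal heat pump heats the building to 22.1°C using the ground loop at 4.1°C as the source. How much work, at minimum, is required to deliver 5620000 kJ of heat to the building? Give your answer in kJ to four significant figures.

In absolute terms T_C = 277.25 K and T_H = 295.25 K, so ΔT = 18.00 K.
The reversible limit is COP_HP = T_H/ΔT = 16.40, so W_min = Q_H/COP = Q_H·ΔT/T_H.
W_min = 5620000 × 18.00/295.25 = 342600 kJ.

342600 kJ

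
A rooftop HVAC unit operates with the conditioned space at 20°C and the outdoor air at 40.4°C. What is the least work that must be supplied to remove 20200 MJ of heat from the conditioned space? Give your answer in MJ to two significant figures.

In absolute terms T_C = 293.15 K and T_H = 313.55 K, so ΔT = 20.40 K.
The reversible limit is COP_R = T_C/ΔT = 14.37, so W_min = Q_C/COP = Q_C·ΔT/T_C.
W_min = 20200 × 20.40/293.15 = 1406 MJ.

1400 MJ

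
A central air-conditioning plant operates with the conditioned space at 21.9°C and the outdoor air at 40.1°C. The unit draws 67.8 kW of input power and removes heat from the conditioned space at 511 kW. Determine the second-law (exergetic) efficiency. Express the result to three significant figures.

COP_actual = Q̇_C/Ẇ = 511.0/67.80 = 7.537.
In absolute terms T_C = 295.05 K and T_H = 313.25 K, so ΔT = 18.20 K.
COP_Carnot = T_C/ΔT = 295.05/18.20 = 16.21.
η_II = COP_actual/COP_Carnot = 7.537/16.21 = 0.4649.

0.465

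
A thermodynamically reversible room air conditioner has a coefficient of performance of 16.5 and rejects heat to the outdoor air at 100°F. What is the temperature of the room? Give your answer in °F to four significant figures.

68.02 °F

For a Carnot refrigerator COP_R = T_C/(T_H − T_C), so T_C = COP·T_H/(1 + COP).
With T_H = 310.93 K, T_C = 16.5 × 310.93/17.50 = 293.16 K.
Converting, 293.16 K = 68.02°F.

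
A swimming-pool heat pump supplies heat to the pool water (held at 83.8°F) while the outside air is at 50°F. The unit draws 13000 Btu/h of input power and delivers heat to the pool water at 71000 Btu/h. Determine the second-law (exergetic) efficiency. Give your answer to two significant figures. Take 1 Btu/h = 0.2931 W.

COP_actual = Q̇_H/Ẇ = 71000/13000 = 5.462.
In absolute terms T_C = 283.15 K and T_H = 301.93 K, so ΔT = 18.78 K.
COP_Carnot = T_H/ΔT = 301.93/18.78 = 16.08.
η_II = COP_actual/COP_Carnot = 5.462/16.08 = 0.3397.

0.34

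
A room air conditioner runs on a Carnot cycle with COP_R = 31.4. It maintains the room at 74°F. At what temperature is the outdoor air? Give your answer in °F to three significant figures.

91.0 °F

COP_R = T_C/(T_H − T_C) gives T_H − T_C = T_C/COP.
With T_C = 296.48 K, T_H = 296.48 × (1 + 1/31.4) = 305.93 K.
Converting, 305.93 K = 91.00°F.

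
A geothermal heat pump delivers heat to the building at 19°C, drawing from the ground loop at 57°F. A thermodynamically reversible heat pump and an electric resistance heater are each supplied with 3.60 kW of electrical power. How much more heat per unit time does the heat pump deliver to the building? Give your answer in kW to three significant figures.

202 kW

In absolute terms T_C = 287.04 K and T_H = 292.15 K, so ΔT = 5.111 K.
COP_Carnot = T_H/ΔT = 292.15/5.111 = 57.16.
The heat pump delivers Q̇_H = COP × Ẇ = 205.8 kW; the resistance heater delivers Ẇ = 3.600 kW.
Extra = (COP − 1)·Ẇ = 202.2 kW.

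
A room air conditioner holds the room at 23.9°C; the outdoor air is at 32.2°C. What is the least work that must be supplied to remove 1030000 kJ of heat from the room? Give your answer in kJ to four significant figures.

In absolute terms T_C = 297.05 K and T_H = 305.35 K, so ΔT = 8.300 K.
The reversible limit is COP_R = T_C/ΔT = 35.79, so W_min = Q_C/COP = Q_C·ΔT/T_C.
W_min = 1030000 × 8.300/297.05 = 28780 kJ.

28780 kJ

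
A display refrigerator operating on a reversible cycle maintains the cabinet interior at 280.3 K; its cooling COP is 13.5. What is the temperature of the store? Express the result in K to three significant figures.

301 K

COP_R = T_C/(T_H − T_C) gives T_H − T_C = T_C/COP.
With T_C = 280.30 K, T_H = 280.30 × (1 + 1/13.5) = 301.06 K.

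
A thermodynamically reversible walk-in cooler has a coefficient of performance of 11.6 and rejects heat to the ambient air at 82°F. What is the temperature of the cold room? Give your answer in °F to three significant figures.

For a Carnot refrigerator COP_R = T_C/(T_H − T_C), so T_C = COP·T_H/(1 + COP).
With T_H = 300.93 K, T_C = 11.6 × 300.93/12.60 = 277.04 K.
Converting, 277.04 K = 39.01°F.

39.0 °F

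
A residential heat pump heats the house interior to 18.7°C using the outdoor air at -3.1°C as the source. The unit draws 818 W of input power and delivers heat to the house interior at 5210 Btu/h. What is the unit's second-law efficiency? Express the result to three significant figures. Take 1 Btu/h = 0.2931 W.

Converting, Q̇_H = 5210 Btu/h = 1527 W, so COP_actual = Q̇_H/Ẇ = 1527/818.0 = 1.867.
In absolute terms T_C = 270.05 K and T_H = 291.85 K, so ΔT = 21.80 K.
COP_Carnot = T_H/ΔT = 291.85/21.80 = 13.39.
η_II = COP_actual/COP_Carnot = 1.867/13.39 = 0.1394.

0.139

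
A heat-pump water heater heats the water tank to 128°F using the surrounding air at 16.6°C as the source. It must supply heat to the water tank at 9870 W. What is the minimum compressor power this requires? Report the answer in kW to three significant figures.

In absolute terms T_C = 289.75 K and T_H = 326.48 K, so ΔT = 36.73 K.
COP_Carnot = T_H/ΔT = 326.48/36.73 = 8.888.
Ẇ_min = Q̇/COP_Carnot = 9870/8.888 = 1110 W = 1.110 kW.

1.11 kW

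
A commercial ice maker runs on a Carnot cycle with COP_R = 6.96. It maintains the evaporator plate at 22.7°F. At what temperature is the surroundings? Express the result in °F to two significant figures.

COP_R = T_C/(T_H − T_C) gives T_H − T_C = T_C/COP.
With T_C = 267.98 K, T_H = 267.98 × (1 + 1/6.96) = 306.49 K.
Converting, 306.49 K = 92.01°F.

92 °F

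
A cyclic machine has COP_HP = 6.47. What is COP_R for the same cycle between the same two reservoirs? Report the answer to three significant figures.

5.47

Since Q_H = Q_C + W for any cycle, COP_R = Q_C/W = Q_H/W − 1.
COP_R = 6.47 − 1 = 5.47.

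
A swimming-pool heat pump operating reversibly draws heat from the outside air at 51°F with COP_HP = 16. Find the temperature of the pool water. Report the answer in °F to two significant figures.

COP_HP = T_H/(T_H − T_C) rearranges to T_H = COP·T_C/(COP − 1).
With T_C = 283.71 K, T_H = 16 × 283.71/15.00 = 302.62 K.
Converting, 302.62 K = 85.04°F.

85 °F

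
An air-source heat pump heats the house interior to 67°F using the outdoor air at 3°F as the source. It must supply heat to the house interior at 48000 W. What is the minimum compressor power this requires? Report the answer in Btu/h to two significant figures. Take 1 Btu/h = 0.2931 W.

20000 Btu/h

In absolute terms T_C = 257.04 K and T_H = 292.59 K, so ΔT = 35.56 K.
COP_Carnot = T_H/ΔT = 292.59/35.56 = 8.229.
Ẇ_min = Q̇/COP_Carnot = 48000/8.229 = 5833 W = 19900 Btu/h.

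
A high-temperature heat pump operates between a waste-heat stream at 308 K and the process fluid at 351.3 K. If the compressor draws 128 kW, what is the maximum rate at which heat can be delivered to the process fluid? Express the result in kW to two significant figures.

1000 kW

The reservoir spacing is ΔT = 351.3 − 308 = 43.30 K.
COP_Carnot = T_H/ΔT = 351.30/43.30 = 8.113.
Q̇_max = COP_Carnot × Ẇ = 8.113 × 128.0 kW = 1038 kW.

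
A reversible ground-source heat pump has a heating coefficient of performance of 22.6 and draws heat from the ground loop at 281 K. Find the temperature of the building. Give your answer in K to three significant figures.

COP_HP = T_H/(T_H − T_C) rearranges to T_H = COP·T_C/(COP − 1).
With T_C = 281.00 K, T_H = 22.6 × 281.00/21.60 = 294.01 K.

294 K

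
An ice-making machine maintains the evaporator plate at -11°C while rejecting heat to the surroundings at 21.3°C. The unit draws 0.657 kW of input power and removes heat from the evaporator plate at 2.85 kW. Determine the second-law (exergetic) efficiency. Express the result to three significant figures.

COP_actual = Q̇_C/Ẇ = 2.850/0.6570 = 4.338.
In absolute terms T_C = 262.15 K and T_H = 294.45 K, so ΔT = 32.30 K.
COP_Carnot = T_C/ΔT = 262.15/32.30 = 8.116.
η_II = COP_actual/COP_Carnot = 4.338/8.116 = 0.5345.

0.534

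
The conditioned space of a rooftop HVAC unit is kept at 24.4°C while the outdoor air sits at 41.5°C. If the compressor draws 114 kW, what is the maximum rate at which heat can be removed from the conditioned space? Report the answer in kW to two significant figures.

2000 kW

In absolute terms T_C = 297.55 K and T_H = 314.65 K, so ΔT = 17.10 K.
COP_Carnot = T_C/ΔT = 297.55/17.10 = 17.40.
Q̇_max = COP_Carnot × Ẇ = 17.40 × 114.0 kW = 1984 kW.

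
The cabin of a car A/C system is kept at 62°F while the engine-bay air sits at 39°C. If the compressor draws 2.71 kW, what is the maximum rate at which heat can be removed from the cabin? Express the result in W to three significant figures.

35200 W

In absolute terms T_C = 289.82 K and T_H = 312.15 K, so ΔT = 22.33 K.
COP_Carnot = T_C/ΔT = 289.82/22.33 = 12.98.
Q̇_max = COP_Carnot × Ẇ = 12.98 × 2.710 kW = 35.17 kW = 35170 W.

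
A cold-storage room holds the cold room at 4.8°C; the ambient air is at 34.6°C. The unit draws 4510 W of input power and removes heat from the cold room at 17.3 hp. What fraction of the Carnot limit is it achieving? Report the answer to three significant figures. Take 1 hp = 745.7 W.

0.307

Converting, Q̇_C = 17.30 hp = 12900 W, so COP_actual = Q̇_C/Ẇ = 12900/4510 = 2.860.
In absolute terms T_C = 277.95 K and T_H = 307.75 K, so ΔT = 29.80 K.
COP_Carnot = T_C/ΔT = 277.95/29.80 = 9.327.
η_II = COP_actual/COP_Carnot = 2.860/9.327 = 0.3067.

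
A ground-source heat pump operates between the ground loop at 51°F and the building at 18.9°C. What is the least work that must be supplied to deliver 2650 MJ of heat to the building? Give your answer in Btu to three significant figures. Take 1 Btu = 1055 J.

In absolute terms T_C = 283.71 K and T_H = 292.05 K, so ΔT = 8.344 K.
The reversible limit is COP_HP = T_H/ΔT = 35.00, so W_min = Q_H/COP = Q_H·ΔT/T_H.
W_min = 2650 × 8.344/292.05 = 75.72 MJ = 71770 Btu.

71800 Btu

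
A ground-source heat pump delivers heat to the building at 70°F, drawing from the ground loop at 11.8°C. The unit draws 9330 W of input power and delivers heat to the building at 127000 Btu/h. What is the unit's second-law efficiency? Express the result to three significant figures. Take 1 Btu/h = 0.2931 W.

Converting, Q̇_H = 127000 Btu/h = 37220 W, so COP_actual = Q̇_H/Ẇ = 37220/9330 = 3.990.
In absolute terms T_C = 284.95 K and T_H = 294.26 K, so ΔT = 9.311 K.
COP_Carnot = T_H/ΔT = 294.26/9.311 = 31.60.
η_II = COP_actual/COP_Carnot = 3.990/31.60 = 0.1262.

0.126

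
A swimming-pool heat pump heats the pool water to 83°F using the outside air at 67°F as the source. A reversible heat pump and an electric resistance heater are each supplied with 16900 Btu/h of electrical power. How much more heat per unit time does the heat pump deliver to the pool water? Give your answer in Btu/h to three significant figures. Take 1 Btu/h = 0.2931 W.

In absolute terms T_C = 292.59 K and T_H = 301.48 K, so ΔT = 8.889 K.
COP_Carnot = T_H/ΔT = 301.48/8.889 = 33.92.
The heat pump delivers Q̇_H = COP × Ẇ = 573200 Btu/h; the resistance heater delivers Ẇ = 16900 Btu/h.
Extra = (COP − 1)·Ẇ = 556300 Btu/h.

556000 Btu/h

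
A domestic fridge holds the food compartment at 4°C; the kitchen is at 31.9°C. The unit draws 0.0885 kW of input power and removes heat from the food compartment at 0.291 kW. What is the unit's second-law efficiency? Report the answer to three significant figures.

COP_actual = Q̇_C/Ẇ = 0.2910/0.08850 = 3.288.
In absolute terms T_C = 277.15 K and T_H = 305.05 K, so ΔT = 27.90 K.
COP_Carnot = T_C/ΔT = 277.15/27.90 = 9.934.
η_II = COP_actual/COP_Carnot = 3.288/9.934 = 0.3310.

0.331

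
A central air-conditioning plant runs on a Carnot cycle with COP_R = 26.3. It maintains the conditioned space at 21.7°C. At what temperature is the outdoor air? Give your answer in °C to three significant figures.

COP_R = T_C/(T_H − T_C) gives T_H − T_C = T_C/COP.
With T_C = 294.85 K, T_H = 294.85 × (1 + 1/26.3) = 306.06 K.
Converting, 306.06 K = 32.91°C.

32.9 °C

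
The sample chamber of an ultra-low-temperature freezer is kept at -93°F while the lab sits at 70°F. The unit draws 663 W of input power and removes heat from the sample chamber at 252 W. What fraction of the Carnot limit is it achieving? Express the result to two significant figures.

COP_actual = Q̇_C/Ẇ = 252.0/663.0 = 0.3801.
In absolute terms T_C = 203.71 K and T_H = 294.26 K, so ΔT = 90.56 K.
COP_Carnot = T_C/ΔT = 203.71/90.56 = 2.250.
η_II = COP_actual/COP_Carnot = 0.3801/2.250 = 0.1690.

0.17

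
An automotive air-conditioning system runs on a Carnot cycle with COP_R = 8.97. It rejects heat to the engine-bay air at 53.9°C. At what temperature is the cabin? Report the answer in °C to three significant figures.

For a Carnot refrigerator COP_R = T_C/(T_H − T_C), so T_C = COP·T_H/(1 + COP).
With T_H = 327.05 K, T_C = 8.97 × 327.05/9.970 = 294.25 K.
Converting, 294.25 K = 21.10°C.

21.1 °C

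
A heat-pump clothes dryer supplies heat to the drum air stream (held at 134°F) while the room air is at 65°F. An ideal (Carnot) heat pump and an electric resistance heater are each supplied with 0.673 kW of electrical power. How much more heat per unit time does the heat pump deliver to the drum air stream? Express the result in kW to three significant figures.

In absolute terms T_C = 291.48 K and T_H = 329.82 K, so ΔT = 38.33 K.
COP_Carnot = T_H/ΔT = 329.82/38.33 = 8.604.
The heat pump delivers Q̇_H = COP × Ẇ = 5.790 kW; the resistance heater delivers Ẇ = 0.6730 kW.
Extra = (COP − 1)·Ẇ = 5.117 kW.

5.12 kW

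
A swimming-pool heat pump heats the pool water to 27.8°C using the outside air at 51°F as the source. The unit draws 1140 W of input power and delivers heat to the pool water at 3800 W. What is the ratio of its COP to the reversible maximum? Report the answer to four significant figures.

COP_actual = Q̇_H/Ẇ = 3800/1140 = 3.333.
In absolute terms T_C = 283.71 K and T_H = 300.95 K, so ΔT = 17.24 K.
COP_Carnot = T_H/ΔT = 300.95/17.24 = 17.45.
η_II = COP_actual/COP_Carnot = 3.333/17.45 = 0.1910.

0.1910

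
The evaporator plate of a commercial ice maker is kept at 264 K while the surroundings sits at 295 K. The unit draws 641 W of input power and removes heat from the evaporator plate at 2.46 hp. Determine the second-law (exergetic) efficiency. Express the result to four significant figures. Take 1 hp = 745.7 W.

Converting, Q̇_C = 2.460 hp = 1834 W, so COP_actual = Q̇_C/Ẇ = 1834/641.0 = 2.862.
The reservoir spacing is ΔT = 295 − 264 = 31.00 K.
COP_Carnot = T_C/ΔT = 264.00/31.00 = 8.516.
η_II = COP_actual/COP_Carnot = 2.862/8.516 = 0.3360.

0.3360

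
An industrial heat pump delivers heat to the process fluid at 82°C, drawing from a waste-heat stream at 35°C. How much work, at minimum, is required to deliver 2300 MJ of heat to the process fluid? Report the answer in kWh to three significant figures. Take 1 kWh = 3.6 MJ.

In absolute terms T_C = 308.15 K and T_H = 355.15 K, so ΔT = 47.00 K.
The reversible limit is COP_HP = T_H/ΔT = 7.556, so W_min = Q_H/COP = Q_H·ΔT/T_H.
W_min = 2300 × 47.00/355.15 = 304.4 MJ = 84.55 kWh.

84.5 kWh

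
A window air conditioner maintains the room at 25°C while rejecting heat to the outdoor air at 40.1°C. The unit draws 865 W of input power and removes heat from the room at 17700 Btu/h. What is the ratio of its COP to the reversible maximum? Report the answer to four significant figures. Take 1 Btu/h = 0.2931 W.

0.3037

Converting, Q̇_C = 17700 Btu/h = 5188 W, so COP_actual = Q̇_C/Ẇ = 5188/865.0 = 5.998.
In absolute terms T_C = 298.15 K and T_H = 313.25 K, so ΔT = 15.10 K.
COP_Carnot = T_C/ΔT = 298.15/15.10 = 19.75.
η_II = COP_actual/COP_Carnot = 5.998/19.75 = 0.3037.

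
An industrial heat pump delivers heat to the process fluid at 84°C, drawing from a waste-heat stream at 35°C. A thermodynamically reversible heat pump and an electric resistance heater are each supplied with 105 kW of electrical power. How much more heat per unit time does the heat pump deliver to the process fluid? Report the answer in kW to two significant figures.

660 kW

In absolute terms T_C = 308.15 K and T_H = 357.15 K, so ΔT = 49.00 K.
COP_Carnot = T_H/ΔT = 357.15/49.00 = 7.289.
The heat pump delivers Q̇_H = COP × Ẇ = 765.3 kW; the resistance heater delivers Ẇ = 105.0 kW.
Extra = (COP − 1)·Ẇ = 660.3 kW.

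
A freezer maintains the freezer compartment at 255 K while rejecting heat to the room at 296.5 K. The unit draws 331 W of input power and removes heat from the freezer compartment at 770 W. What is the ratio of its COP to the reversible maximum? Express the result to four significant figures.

0.3786

COP_actual = Q̇_C/Ẇ = 770.0/331.0 = 2.326.
The reservoir spacing is ΔT = 296.5 − 255 = 41.50 K.
COP_Carnot = T_C/ΔT = 255.00/41.50 = 6.145.
η_II = COP_actual/COP_Carnot = 2.326/6.145 = 0.3786.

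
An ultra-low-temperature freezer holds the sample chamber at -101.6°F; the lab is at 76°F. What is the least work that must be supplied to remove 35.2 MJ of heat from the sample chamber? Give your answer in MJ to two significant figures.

In absolute terms T_C = 198.93 K and T_H = 297.59 K, so ΔT = 98.67 K.
The reversible limit is COP_R = T_C/ΔT = 2.016, so W_min = Q_C/COP = Q_C·ΔT/T_C.
W_min = 35.20 × 98.67/198.93 = 17.46 MJ.

17 MJ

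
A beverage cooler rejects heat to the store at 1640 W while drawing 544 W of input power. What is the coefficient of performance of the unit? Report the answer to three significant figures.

2.01

The first law gives Q̇_H = Q̇_C + Ẇ, so the three rates are Q̇_C = 1096, Q̇_H = 1640, Ẇ = 544.0 W.
COP_R = Q̇_C/Ẇ = 1096/544.0 = 2.015.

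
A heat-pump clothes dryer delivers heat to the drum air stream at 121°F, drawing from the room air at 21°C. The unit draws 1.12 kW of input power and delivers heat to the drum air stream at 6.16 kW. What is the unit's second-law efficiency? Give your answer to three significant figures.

COP_actual = Q̇_H/Ẇ = 6.160/1.120 = 5.500.
In absolute terms T_C = 294.15 K and T_H = 322.59 K, so ΔT = 28.44 K.
COP_Carnot = T_H/ΔT = 322.59/28.44 = 11.34.
η_II = COP_actual/COP_Carnot = 5.500/11.34 = 0.4850.

0.485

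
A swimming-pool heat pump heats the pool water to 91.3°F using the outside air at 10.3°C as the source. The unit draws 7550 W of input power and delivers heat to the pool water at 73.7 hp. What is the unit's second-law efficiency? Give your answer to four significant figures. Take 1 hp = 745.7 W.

0.5385

Converting, Q̇_H = 73.70 hp = 54960 W, so COP_actual = Q̇_H/Ẇ = 54960/7550 = 7.279.
In absolute terms T_C = 283.45 K and T_H = 306.09 K, so ΔT = 22.64 K.
COP_Carnot = T_H/ΔT = 306.09/22.64 = 13.52.
η_II = COP_actual/COP_Carnot = 7.279/13.52 = 0.5385.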